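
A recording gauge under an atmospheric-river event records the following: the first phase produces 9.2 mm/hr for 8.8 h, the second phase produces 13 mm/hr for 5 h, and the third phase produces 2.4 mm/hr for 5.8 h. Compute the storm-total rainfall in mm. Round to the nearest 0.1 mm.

Total = Σ Rᵢ Δtᵢ = 9.2 × 8.8 + 13 × 5 + 2.4 × 5.8
      = 80.96 + 65 + 13.92 = 159.9 mm.

total ≈ 159.9 mm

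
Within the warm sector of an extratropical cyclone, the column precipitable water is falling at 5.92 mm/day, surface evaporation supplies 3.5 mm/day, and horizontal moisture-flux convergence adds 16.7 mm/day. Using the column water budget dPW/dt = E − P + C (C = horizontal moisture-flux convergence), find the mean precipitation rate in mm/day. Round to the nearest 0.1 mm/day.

P ≈ 26.1 mm/day

dPW/dt = -5.92 mm/day.
P = E + C − dPW/dt = 3.5 + (16.7) − (-5.92) = 26.1 mm/day.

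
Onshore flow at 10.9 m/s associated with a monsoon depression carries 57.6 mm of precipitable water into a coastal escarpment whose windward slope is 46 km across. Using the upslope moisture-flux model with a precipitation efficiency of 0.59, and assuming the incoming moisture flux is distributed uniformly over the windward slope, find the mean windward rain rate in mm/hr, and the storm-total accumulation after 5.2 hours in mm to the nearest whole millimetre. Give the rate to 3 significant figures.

Incoming column moisture flux per unit ridge length: F = V × PW = 10.9 × 57.6 = 627.84 mm·m/s.
Spread over the 46 km slope with efficiency ε = 0.59: R = ε·F/W = 0.59 × 627.84 / 46000 m = 8.053e-03 mm/s.
R = 8.053e-03 × 3600 = 29.0 mm/hr.
Over 5.2 h: total = 29.0 × 5.2 = 150.8 ≈ 151 mm.

R ≈ 29.0 mm/hr; total ≈ 151 mm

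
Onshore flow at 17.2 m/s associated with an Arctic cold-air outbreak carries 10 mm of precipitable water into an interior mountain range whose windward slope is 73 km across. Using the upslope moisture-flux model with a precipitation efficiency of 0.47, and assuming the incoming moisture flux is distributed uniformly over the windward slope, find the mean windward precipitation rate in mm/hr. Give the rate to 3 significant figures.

Incoming column moisture flux per unit ridge length: F = V × PW = 17.2 × 10 = 172 mm·m/s.
Spread over the 73 km slope with efficiency ε = 0.47: R = ε·F/W = 0.47 × 172 / 73000 m = 1.107e-03 mm/s.
R = 1.107e-03 × 3600 = 3.99 mm/hr.

R ≈ 3.99 mm/hr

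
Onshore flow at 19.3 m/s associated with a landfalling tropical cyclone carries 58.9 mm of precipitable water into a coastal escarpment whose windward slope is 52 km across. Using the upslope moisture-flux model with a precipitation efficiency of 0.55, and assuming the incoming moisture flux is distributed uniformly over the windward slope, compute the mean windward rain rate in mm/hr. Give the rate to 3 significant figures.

Incoming column moisture flux per unit ridge length: F = V × PW = 19.3 × 58.9 = 1136.77 mm·m/s.
Spread over the 52 km slope with efficiency ε = 0.55: R = ε·F/W = 0.55 × 1136.77 / 52000 m = 1.202e-02 mm/s.
R = 1.202e-02 × 3600 = 43.3 mm/hr.

R ≈ 43.3 mm/hr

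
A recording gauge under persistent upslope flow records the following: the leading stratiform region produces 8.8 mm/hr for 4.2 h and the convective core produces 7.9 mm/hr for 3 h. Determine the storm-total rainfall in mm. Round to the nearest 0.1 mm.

total ≈ 60.7 mm

Total = Σ Rᵢ Δtᵢ = 8.8 × 4.2 + 7.9 × 3
      = 36.96 + 23.7 = 60.7 mm.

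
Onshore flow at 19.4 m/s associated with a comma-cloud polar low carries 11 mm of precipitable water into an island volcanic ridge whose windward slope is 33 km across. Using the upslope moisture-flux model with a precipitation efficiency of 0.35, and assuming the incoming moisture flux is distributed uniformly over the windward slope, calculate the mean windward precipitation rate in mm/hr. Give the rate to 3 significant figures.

Incoming column moisture flux per unit ridge length: F = V × PW = 19.4 × 11 = 213.4 mm·m/s.
Spread over the 33 km slope with efficiency ε = 0.35: R = ε·F/W = 0.35 × 213.4 / 33000 m = 2.263e-03 mm/s.
R = 2.263e-03 × 3600 = 8.15 mm/hr.

R ≈ 8.15 mm/hr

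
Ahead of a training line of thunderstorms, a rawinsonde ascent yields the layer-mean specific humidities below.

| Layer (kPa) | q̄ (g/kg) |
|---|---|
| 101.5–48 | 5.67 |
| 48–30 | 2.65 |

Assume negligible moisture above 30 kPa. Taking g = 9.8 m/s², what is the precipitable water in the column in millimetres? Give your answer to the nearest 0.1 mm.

Precipitable water is the column-integrated vapour mass per unit area: PW = (1/g) Σ q̄ Δp, with q in kg/kg and Δp in Pa (1 kg/m² of water = 1 mm).
Layer 101.5–48 kPa: Δp = 535 hPa = 53500 Pa, q̄ = 0.00567 kg/kg → 0.00567 × 53500 / 9.8 = 30.95 mm
Layer 48–30 kPa: Δp = 180 hPa = 18000 Pa, q̄ = 0.00265 kg/kg → 0.00265 × 18000 / 9.8 = 4.87 mm
PW = 30.95 + 4.87 = 35.82 ≈ 35.8 mm.

PW ≈ 35.8 mm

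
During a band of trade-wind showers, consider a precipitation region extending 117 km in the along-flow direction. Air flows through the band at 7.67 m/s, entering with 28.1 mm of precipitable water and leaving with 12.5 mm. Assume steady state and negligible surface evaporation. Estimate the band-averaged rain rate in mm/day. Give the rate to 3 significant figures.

R ≈ 88.4 mm/day

Column moisture flux per unit crosswind length is F = V × PW.
Inflow: F_in = 7.67 × 28.1 = 215.527 mm·m/s
Outflow: F_out = 7.67 × 12.5 = 95.875 mm·m/s
Steady-state rate R = (F_in − F_out)/L = (215.527 − 95.875) / 117000 m = 1.023e-03 mm/s.
R = 1.023e-03 × 3600 × 24 = 88.4 mm/day.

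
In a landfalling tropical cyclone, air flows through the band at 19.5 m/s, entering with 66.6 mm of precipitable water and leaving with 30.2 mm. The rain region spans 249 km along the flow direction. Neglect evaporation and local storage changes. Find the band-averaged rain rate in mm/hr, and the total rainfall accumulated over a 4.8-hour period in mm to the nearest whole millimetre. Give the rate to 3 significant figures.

R ≈ 10.3 mm/hr; total ≈ 49 mm

Column moisture flux per unit crosswind length is F = V × PW.
Inflow: F_in = 19.5 × 66.6 = 1298.7 mm·m/s
Outflow: F_out = 19.5 × 30.2 = 588.9 mm·m/s
Steady-state rate R = (F_in − F_out)/L = (1298.7 − 588.9) / 249000 m = 2.851e-03 mm/s.
R = 2.851e-03 × 3600 = 10.3 mm/hr.
Over 4.8 h: total = 10.3 × 4.8 = 49.44 ≈ 49 mm.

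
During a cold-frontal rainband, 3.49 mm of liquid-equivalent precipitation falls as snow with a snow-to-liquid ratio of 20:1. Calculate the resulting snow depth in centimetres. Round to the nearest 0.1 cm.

Snow depth = liquid × ratio = 3.49 mm × 20 = 69.8 mm = 7.0 cm.

snow depth ≈ 7.0 cm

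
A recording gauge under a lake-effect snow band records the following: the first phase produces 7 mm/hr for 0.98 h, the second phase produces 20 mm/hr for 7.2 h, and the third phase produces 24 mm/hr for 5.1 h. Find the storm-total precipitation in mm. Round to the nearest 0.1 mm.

Total = Σ Rᵢ Δtᵢ = 7 × 0.98 + 20 × 7.2 + 24 × 5.1
      = 6.86 + 144 + 122.4 = 273.3 mm.

total ≈ 273.3 mm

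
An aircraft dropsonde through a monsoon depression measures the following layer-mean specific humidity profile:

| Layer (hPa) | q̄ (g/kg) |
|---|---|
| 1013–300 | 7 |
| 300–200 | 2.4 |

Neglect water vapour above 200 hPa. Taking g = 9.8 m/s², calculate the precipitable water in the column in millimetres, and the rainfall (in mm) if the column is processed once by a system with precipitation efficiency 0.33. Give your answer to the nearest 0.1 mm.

PW ≈ 53.4 mm; rainfall ≈ 17.6 mm

Precipitable water is the column-integrated vapour mass per unit area: PW = (1/g) Σ q̄ Δp, with q in kg/kg and Δp in Pa (1 kg/m² of water = 1 mm).
Layer 1013–300 hPa: Δp = 713 hPa = 71300 Pa, q̄ = 0.007 kg/kg → 0.007 × 71300 / 9.8 = 50.93 mm
Layer 300–200 hPa: Δp = 100 hPa = 10000 Pa, q̄ = 0.0024 kg/kg → 0.0024 × 10000 / 9.8 = 2.45 mm
PW = 50.93 + 2.45 = 53.38 ≈ 53.4 mm.
Rainfall = ε × PW = 0.33 × 53.4 = 17.6 mm.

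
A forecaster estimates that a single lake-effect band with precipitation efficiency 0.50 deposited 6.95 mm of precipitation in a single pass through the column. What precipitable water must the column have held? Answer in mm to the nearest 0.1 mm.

PW = precipitation / ε = 6.95 / 0.50 = 13.9 mm.

PW ≈ 13.9 mm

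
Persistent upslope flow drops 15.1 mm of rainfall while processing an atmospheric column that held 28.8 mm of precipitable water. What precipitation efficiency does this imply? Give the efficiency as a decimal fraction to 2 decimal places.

ε ≈ 0.52

ε = rainfall / PW = 15.1 / 28.8 = 0.52.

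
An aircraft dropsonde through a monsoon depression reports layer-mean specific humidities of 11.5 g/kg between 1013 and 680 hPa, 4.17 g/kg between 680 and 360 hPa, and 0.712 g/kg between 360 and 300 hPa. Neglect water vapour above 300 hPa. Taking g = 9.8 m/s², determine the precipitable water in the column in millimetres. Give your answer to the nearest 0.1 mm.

PW ≈ 53.1 mm

Precipitable water is the column-integrated vapour mass per unit area: PW = (1/g) Σ q̄ Δp, with q in kg/kg and Δp in Pa (1 kg/m² of water = 1 mm).
Layer 1013–680 hPa: Δp = 333 hPa = 33300 Pa, q̄ = 0.0115 kg/kg → 0.0115 × 33300 / 9.8 = 39.08 mm
Layer 680–360 hPa: Δp = 320 hPa = 32000 Pa, q̄ = 0.00417 kg/kg → 0.00417 × 32000 / 9.8 = 13.62 mm
Layer 360–300 hPa: Δp = 60 hPa = 6000 Pa, q̄ = 0.000712 kg/kg → 0.000712 × 6000 / 9.8 = 0.44 mm
PW = 39.08 + 13.62 + 0.44 = 53.14 ≈ 53.1 mm.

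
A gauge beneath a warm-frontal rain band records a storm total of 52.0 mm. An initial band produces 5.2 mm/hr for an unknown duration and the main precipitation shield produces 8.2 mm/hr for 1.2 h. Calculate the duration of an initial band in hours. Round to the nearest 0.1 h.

duration ≈ 8.1 h

Known phases: 8.2 × 1.2 = 9.84 mm.
Remaining depth = 52.0 − 9.84 = 42.16 mm.
Duration = 42.16 / 5.2 = 8.1 h.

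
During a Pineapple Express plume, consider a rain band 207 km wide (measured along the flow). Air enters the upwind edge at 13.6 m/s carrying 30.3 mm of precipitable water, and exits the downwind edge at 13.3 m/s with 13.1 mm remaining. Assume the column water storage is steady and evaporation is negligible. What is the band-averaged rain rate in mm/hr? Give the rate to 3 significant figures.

R ≈ 4.14 mm/hr

Column moisture flux per unit crosswind length is F = V × PW.
Inflow: F_in = 13.6 × 30.3 = 412.08 mm·m/s
Outflow: F_out = 13.3 × 13.1 = 174.23 mm·m/s
Steady-state rate R = (F_in − F_out)/L = (412.08 − 174.23) / 207000 m = 1.149e-03 mm/s.
R = 1.149e-03 × 3600 = 4.14 mm/hr.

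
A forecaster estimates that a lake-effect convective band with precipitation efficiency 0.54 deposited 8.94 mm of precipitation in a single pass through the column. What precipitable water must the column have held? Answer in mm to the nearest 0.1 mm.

PW = precipitation / ε = 8.94 / 0.54 = 16.6 mm.

PW ≈ 16.6 mm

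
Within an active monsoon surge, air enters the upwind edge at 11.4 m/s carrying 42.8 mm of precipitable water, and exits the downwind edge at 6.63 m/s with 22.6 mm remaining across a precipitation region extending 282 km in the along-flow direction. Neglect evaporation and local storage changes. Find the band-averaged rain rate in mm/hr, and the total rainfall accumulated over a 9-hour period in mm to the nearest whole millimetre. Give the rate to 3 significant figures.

Column moisture flux per unit crosswind length is F = V × PW.
Inflow: F_in = 11.4 × 42.8 = 487.92 mm·m/s
Outflow: F_out = 6.63 × 22.6 = 149.838 mm·m/s
Steady-state rate R = (F_in − F_out)/L = (487.92 − 149.838) / 282000 m = 1.199e-03 mm/s.
R = 1.199e-03 × 3600 = 4.32 mm/hr.
Over 9 h: total = 4.32 × 9 = 38.88 ≈ 39 mm.

R ≈ 4.32 mm/hr; total ≈ 39 mm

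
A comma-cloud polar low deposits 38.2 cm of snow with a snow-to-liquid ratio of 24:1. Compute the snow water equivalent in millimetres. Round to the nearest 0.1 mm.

SWE ≈ 15.9 mm

SWE = snow depth / ratio = 38.2 cm / 24 = 1.592 cm = 15.9 mm.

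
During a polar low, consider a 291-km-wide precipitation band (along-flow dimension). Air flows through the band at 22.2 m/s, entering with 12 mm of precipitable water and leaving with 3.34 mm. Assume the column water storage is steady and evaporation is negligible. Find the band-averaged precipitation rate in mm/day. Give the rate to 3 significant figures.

R ≈ 57.1 mm/day

Column moisture flux per unit crosswind length is F = V × PW.
Inflow: F_in = 22.2 × 12 = 266.4 mm·m/s
Outflow: F_out = 22.2 × 3.34 = 74.148 mm·m/s
Steady-state rate R = (F_in − F_out)/L = (266.4 − 74.148) / 291000 m = 6.607e-04 mm/s.
R = 6.607e-04 × 3600 × 24 = 57.1 mm/day.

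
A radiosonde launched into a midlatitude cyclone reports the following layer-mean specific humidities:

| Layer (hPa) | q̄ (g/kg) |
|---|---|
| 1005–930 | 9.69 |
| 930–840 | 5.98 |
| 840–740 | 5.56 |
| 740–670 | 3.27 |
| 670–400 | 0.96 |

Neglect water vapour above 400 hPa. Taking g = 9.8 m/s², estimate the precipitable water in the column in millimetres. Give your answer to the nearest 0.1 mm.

PW ≈ 23.6 mm

Precipitable water is the column-integrated vapour mass per unit area: PW = (1/g) Σ q̄ Δp, with q in kg/kg and Δp in Pa (1 kg/m² of water = 1 mm).
Layer 1005–930 hPa: Δp = 75 hPa = 7500 Pa, q̄ = 0.00969 kg/kg → 0.00969 × 7500 / 9.8 = 7.42 mm
Layer 930–840 hPa: Δp = 90 hPa = 9000 Pa, q̄ = 0.00598 kg/kg → 0.00598 × 9000 / 9.8 = 5.49 mm
Layer 840–740 hPa: Δp = 100 hPa = 10000 Pa, q̄ = 0.00556 kg/kg → 0.00556 × 10000 / 9.8 = 5.67 mm
Layer 740–670 hPa: Δp = 70 hPa = 7000 Pa, q̄ = 0.00327 kg/kg → 0.00327 × 7000 / 9.8 = 2.34 mm
Layer 670–400 hPa: Δp = 270 hPa = 27000 Pa, q̄ = 0.00096 kg/kg → 0.00096 × 27000 / 9.8 = 2.64 mm
PW = 7.42 + 5.49 + 5.67 + 2.34 + 2.64 = 23.56 ≈ 23.6 mm.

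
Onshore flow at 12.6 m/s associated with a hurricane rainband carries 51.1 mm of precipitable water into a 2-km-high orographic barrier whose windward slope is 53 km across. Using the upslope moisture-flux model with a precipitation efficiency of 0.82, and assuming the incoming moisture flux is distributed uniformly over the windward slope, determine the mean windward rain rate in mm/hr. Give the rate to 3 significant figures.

R ≈ 35.9 mm/hr

Incoming column moisture flux per unit ridge length: F = V × PW = 12.6 × 51.1 = 643.86 mm·m/s.
Spread over the 53 km slope with efficiency ε = 0.82: R = ε·F/W = 0.82 × 643.86 / 53000 m = 9.962e-03 mm/s.
R = 9.962e-03 × 3600 = 35.9 mm/hr.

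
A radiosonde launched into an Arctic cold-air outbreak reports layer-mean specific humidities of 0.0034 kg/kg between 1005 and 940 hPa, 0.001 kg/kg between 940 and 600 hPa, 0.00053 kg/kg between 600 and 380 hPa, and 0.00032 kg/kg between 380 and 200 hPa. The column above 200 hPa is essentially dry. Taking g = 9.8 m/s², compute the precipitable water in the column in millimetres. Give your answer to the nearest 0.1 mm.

Precipitable water is the column-integrated vapour mass per unit area: PW = (1/g) Σ q̄ Δp, with q in kg/kg and Δp in Pa (1 kg/m² of water = 1 mm).
Layer 1005–940 hPa: Δp = 65 hPa = 6500 Pa, q̄ = 0.0034 kg/kg → 0.0034 × 6500 / 9.8 = 2.26 mm
Layer 940–600 hPa: Δp = 340 hPa = 34000 Pa, q̄ = 0.001 kg/kg → 0.001 × 34000 / 9.8 = 3.47 mm
Layer 600–380 hPa: Δp = 220 hPa = 22000 Pa, q̄ = 0.00053 kg/kg → 0.00053 × 22000 / 9.8 = 1.19 mm
Layer 380–200 hPa: Δp = 180 hPa = 18000 Pa, q̄ = 0.00032 kg/kg → 0.00032 × 18000 / 9.8 = 0.59 mm
PW = 2.26 + 3.47 + 1.19 + 0.59 = 7.51 ≈ 7.5 mm.

PW ≈ 7.5 mm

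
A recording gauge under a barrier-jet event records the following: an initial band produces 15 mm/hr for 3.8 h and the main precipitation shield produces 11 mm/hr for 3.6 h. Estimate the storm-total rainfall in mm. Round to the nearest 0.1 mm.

total ≈ 96.6 mm

Total = Σ Rᵢ Δtᵢ = 15 × 3.8 + 11 × 3.6
      = 57 + 39.6 = 96.6 mm.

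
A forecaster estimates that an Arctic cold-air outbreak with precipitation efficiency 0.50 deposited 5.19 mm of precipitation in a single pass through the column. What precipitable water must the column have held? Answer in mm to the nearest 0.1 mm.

PW ≈ 10.4 mm

PW = precipitation / ε = 5.19 / 0.50 = 10.4 mm.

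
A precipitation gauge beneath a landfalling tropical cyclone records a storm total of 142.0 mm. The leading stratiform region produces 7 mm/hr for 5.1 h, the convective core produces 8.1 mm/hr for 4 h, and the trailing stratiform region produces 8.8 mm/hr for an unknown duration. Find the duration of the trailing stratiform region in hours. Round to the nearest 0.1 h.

duration ≈ 8.4 h

Known phases: 7 × 5.1 + 8.1 × 4 = 35.7 + 32.4 = 68.1 mm.
Remaining depth = 142.0 − 68.1 = 73.9 mm.
Duration = 73.9 / 8.8 = 8.4 h.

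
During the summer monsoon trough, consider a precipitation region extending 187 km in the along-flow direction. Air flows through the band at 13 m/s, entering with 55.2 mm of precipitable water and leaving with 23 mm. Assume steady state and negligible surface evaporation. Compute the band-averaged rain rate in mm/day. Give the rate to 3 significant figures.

Column moisture flux per unit crosswind length is F = V × PW.
Inflow: F_in = 13 × 55.2 = 717.6 mm·m/s
Outflow: F_out = 13 × 23 = 299 mm·m/s
Steady-state rate R = (F_in − F_out)/L = (717.6 − 299) / 187000 m = 2.239e-03 mm/s.
R = 2.239e-03 × 3600 × 24 = 193 mm/day.

R ≈ 193 mm/day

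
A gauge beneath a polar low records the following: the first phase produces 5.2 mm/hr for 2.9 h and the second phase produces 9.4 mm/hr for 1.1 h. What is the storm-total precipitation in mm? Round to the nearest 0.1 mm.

Total = Σ Rᵢ Δtᵢ = 5.2 × 2.9 + 9.4 × 1.1
      = 15.08 + 10.34 = 25.4 mm.

total ≈ 25.4 mm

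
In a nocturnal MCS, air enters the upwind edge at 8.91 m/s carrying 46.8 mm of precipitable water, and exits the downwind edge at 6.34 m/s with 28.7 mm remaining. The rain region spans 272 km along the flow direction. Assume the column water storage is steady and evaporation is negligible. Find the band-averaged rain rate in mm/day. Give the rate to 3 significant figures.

Column moisture flux per unit crosswind length is F = V × PW.
Inflow: F_in = 8.91 × 46.8 = 416.988 mm·m/s
Outflow: F_out = 6.34 × 28.7 = 181.958 mm·m/s
Steady-state rate R = (F_in − F_out)/L = (416.988 − 181.958) / 272000 m = 8.641e-04 mm/s.
R = 8.641e-04 × 3600 × 24 = 74.7 mm/day.

R ≈ 74.7 mm/day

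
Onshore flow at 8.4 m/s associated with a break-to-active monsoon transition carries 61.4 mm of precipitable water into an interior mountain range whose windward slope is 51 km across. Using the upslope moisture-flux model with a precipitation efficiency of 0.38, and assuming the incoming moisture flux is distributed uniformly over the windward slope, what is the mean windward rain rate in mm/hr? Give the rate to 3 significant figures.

R ≈ 13.8 mm/hr

Incoming column moisture flux per unit ridge length: F = V × PW = 8.4 × 61.4 = 515.76 mm·m/s.
Spread over the 51 km slope with efficiency ε = 0.38: R = ε·F/W = 0.38 × 515.76 / 51000 m = 3.843e-03 mm/s.
R = 3.843e-03 × 3600 = 13.8 mm/hr.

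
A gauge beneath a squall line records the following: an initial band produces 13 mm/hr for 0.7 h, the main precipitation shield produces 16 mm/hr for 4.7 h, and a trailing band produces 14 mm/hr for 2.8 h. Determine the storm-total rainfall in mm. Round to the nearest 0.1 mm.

total ≈ 123.5 mm

Total = Σ Rᵢ Δtᵢ = 13 × 0.7 + 16 × 4.7 + 14 × 2.8
      = 9.1 + 75.2 + 39.2 = 123.5 mm.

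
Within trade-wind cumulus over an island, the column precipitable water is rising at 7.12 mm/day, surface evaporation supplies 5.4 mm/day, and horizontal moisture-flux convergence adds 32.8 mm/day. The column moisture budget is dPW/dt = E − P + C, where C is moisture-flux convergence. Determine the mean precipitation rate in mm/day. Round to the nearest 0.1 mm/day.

dPW/dt = +7.12 mm/day.
P = E + C − dPW/dt = 5.4 + (32.8) − (+7.12) = 31.1 mm/day.

P ≈ 31.1 mm/day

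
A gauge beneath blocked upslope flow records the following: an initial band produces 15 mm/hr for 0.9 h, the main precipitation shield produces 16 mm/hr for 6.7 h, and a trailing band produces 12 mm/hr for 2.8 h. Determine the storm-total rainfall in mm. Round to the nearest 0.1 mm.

Total = Σ Rᵢ Δtᵢ = 15 × 0.9 + 16 × 6.7 + 12 × 2.8
      = 13.5 + 107.2 + 33.6 = 154.3 mm.

total ≈ 154.3 mm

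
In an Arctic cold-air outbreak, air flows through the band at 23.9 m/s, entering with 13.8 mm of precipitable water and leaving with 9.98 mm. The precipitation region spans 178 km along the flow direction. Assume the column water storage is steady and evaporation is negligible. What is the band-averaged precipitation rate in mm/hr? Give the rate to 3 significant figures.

Column moisture flux per unit crosswind length is F = V × PW.
Inflow: F_in = 23.9 × 13.8 = 329.82 mm·m/s
Outflow: F_out = 23.9 × 9.98 = 238.522 mm·m/s
Steady-state rate R = (F_in − F_out)/L = (329.82 − 238.522) / 178000 m = 5.129e-04 mm/s.
R = 5.129e-04 × 3600 = 1.85 mm/hr.

R ≈ 1.85 mm/hr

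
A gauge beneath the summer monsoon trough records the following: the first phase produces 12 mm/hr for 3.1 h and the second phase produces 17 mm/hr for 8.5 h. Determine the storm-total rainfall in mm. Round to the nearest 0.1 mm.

Total = Σ Rᵢ Δtᵢ = 12 × 3.1 + 17 × 8.5
      = 37.2 + 144.5 = 181.7 mm.

total ≈ 181.7 mm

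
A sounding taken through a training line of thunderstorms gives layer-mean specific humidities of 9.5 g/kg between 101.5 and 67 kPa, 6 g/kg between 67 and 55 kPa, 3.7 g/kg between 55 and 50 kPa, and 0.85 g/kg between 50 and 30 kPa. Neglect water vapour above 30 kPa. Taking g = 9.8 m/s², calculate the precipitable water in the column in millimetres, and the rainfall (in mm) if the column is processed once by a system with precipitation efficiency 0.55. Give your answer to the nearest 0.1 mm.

Precipitable water is the column-integrated vapour mass per unit area: PW = (1/g) Σ q̄ Δp, with q in kg/kg and Δp in Pa (1 kg/m² of water = 1 mm).
Layer 101.5–67 kPa: Δp = 345 hPa = 34500 Pa, q̄ = 0.0095 kg/kg → 0.0095 × 34500 / 9.8 = 33.44 mm
Layer 67–55 kPa: Δp = 120 hPa = 12000 Pa, q̄ = 0.006 kg/kg → 0.006 × 12000 / 9.8 = 7.35 mm
Layer 55–50 kPa: Δp = 50 hPa = 5000 Pa, q̄ = 0.0037 kg/kg → 0.0037 × 5000 / 9.8 = 1.89 mm
Layer 50–30 kPa: Δp = 200 hPa = 20000 Pa, q̄ = 0.00085 kg/kg → 0.00085 × 20000 / 9.8 = 1.73 mm
PW = 33.44 + 7.35 + 1.89 + 1.73 = 44.41 ≈ 44.4 mm.
Rainfall = ε × PW = 0.55 × 44.4 = 24.4 mm.

PW ≈ 44.4 mm; rainfall ≈ 24.4 mm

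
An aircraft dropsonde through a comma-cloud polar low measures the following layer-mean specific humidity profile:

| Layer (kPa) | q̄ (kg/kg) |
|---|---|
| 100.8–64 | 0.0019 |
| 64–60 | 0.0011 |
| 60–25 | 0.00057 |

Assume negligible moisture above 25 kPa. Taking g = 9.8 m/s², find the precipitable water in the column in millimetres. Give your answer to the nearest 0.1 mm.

PW ≈ 9.6 mm

Precipitable water is the column-integrated vapour mass per unit area: PW = (1/g) Σ q̄ Δp, with q in kg/kg and Δp in Pa (1 kg/m² of water = 1 mm).
Layer 100.8–64 kPa: Δp = 368 hPa = 36800 Pa, q̄ = 0.0019 kg/kg → 0.0019 × 36800 / 9.8 = 7.13 mm
Layer 64–60 kPa: Δp = 40 hPa = 4000 Pa, q̄ = 0.0011 kg/kg → 0.0011 × 4000 / 9.8 = 0.45 mm
Layer 60–25 kPa: Δp = 350 hPa = 35000 Pa, q̄ = 0.00057 kg/kg → 0.00057 × 35000 / 9.8 = 2.04 mm
PW = 7.13 + 0.45 + 2.04 = 9.62 ≈ 9.6 mm.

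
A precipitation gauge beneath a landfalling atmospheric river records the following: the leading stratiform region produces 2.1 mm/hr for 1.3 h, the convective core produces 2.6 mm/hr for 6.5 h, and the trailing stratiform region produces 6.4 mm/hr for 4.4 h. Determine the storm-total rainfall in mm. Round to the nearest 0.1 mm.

Total = Σ Rᵢ Δtᵢ = 2.1 × 1.3 + 2.6 × 6.5 + 6.4 × 4.4
      = 2.73 + 16.9 + 28.16 = 47.8 mm.

total ≈ 47.8 mm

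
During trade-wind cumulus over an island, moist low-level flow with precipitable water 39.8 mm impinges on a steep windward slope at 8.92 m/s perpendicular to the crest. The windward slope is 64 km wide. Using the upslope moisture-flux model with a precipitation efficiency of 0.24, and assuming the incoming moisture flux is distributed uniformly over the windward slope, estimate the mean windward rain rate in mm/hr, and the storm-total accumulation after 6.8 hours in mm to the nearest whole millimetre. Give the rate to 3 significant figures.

R ≈ 4.79 mm/hr; total ≈ 33 mm

Incoming column moisture flux per unit ridge length: F = V × PW = 8.92 × 39.8 = 355.016 mm·m/s.
Spread over the 64 km slope with efficiency ε = 0.24: R = ε·F/W = 0.24 × 355.016 / 64000 m = 1.331e-03 mm/s.
R = 1.331e-03 × 3600 = 4.79 mm/hr.
Over 6.8 h: total = 4.79 × 6.8 = 32.572 ≈ 33 mm.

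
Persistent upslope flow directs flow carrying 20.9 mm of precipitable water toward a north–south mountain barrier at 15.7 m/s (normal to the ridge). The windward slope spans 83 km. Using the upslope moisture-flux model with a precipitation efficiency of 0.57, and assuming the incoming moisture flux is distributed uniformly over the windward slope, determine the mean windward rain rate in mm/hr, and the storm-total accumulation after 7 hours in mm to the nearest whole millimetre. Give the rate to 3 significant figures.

Incoming column moisture flux per unit ridge length: F = V × PW = 15.7 × 20.9 = 328.13 mm·m/s.
Spread over the 83 km slope with efficiency ε = 0.57: R = ε·F/W = 0.57 × 328.13 / 83000 m = 2.253e-03 mm/s.
R = 2.253e-03 × 3600 = 8.11 mm/hr.
Over 7 h: total = 8.11 × 7 = 56.77 ≈ 57 mm.

R ≈ 8.11 mm/hr; total ≈ 57 mm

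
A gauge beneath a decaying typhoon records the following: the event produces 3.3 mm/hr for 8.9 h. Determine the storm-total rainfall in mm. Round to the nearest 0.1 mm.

Total = Σ Rᵢ Δtᵢ = 3.3 × 8.9
      = 29.37 = 29.4 mm.

total ≈ 29.4 mm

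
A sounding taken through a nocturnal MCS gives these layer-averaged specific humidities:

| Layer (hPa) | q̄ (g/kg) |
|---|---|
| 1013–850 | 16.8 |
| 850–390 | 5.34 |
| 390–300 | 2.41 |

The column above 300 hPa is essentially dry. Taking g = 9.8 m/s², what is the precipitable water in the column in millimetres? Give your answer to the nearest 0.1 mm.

Precipitable water is the column-integrated vapour mass per unit area: PW = (1/g) Σ q̄ Δp, with q in kg/kg and Δp in Pa (1 kg/m² of water = 1 mm).
Layer 1013–850 hPa: Δp = 163 hPa = 16300 Pa, q̄ = 0.0168 kg/kg → 0.0168 × 16300 / 9.8 = 27.94 mm
Layer 850–390 hPa: Δp = 460 hPa = 46000 Pa, q̄ = 0.00534 kg/kg → 0.00534 × 46000 / 9.8 = 25.07 mm
Layer 390–300 hPa: Δp = 90 hPa = 9000 Pa, q̄ = 0.00241 kg/kg → 0.00241 × 9000 / 9.8 = 2.21 mm
PW = 27.94 + 25.07 + 2.21 = 55.22 ≈ 55.2 mm.

PW ≈ 55.2 mm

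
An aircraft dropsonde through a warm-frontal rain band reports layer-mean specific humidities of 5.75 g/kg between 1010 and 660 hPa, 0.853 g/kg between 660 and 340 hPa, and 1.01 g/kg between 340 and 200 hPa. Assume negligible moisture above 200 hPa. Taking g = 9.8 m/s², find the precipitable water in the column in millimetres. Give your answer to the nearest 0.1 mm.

Precipitable water is the column-integrated vapour mass per unit area: PW = (1/g) Σ q̄ Δp, with q in kg/kg and Δp in Pa (1 kg/m² of water = 1 mm).
Layer 1010–660 hPa: Δp = 350 hPa = 35000 Pa, q̄ = 0.00575 kg/kg → 0.00575 × 35000 / 9.8 = 20.54 mm
Layer 660–340 hPa: Δp = 320 hPa = 32000 Pa, q̄ = 0.000853 kg/kg → 0.000853 × 32000 / 9.8 = 2.79 mm
Layer 340–200 hPa: Δp = 140 hPa = 14000 Pa, q̄ = 0.00101 kg/kg → 0.00101 × 14000 / 9.8 = 1.44 mm
PW = 20.54 + 2.79 + 1.44 = 24.77 ≈ 24.8 mm.

PW ≈ 24.8 mm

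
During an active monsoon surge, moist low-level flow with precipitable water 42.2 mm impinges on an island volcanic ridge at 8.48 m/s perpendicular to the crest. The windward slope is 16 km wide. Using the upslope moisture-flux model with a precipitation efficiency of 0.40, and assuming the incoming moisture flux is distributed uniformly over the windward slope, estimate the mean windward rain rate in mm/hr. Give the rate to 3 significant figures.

R ≈ 32.2 mm/hr

Incoming column moisture flux per unit ridge length: F = V × PW = 8.48 × 42.2 = 357.856 mm·m/s.
Spread over the 16 km slope with efficiency ε = 0.40: R = ε·F/W = 0.40 × 357.856 / 16000 m = 8.946e-03 mm/s.
R = 8.946e-03 × 3600 = 32.2 mm/hr.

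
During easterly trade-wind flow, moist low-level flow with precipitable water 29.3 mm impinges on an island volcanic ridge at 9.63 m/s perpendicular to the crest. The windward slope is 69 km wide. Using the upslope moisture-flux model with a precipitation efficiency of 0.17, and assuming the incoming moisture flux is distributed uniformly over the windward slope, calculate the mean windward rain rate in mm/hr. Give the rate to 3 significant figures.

Incoming column moisture flux per unit ridge length: F = V × PW = 9.63 × 29.3 = 282.159 mm·m/s.
Spread over the 69 km slope with efficiency ε = 0.17: R = ε·F/W = 0.17 × 282.159 / 69000 m = 6.952e-04 mm/s.
R = 6.952e-04 × 3600 = 2.50 mm/hr.

R ≈ 2.50 mm/hr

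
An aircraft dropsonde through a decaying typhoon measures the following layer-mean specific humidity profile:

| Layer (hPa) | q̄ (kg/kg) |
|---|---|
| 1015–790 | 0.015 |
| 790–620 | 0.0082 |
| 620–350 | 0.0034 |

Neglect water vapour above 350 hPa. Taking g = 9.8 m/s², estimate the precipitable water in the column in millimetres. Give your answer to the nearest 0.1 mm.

Precipitable water is the column-integrated vapour mass per unit area: PW = (1/g) Σ q̄ Δp, with q in kg/kg and Δp in Pa (1 kg/m² of water = 1 mm).
Layer 1015–790 hPa: Δp = 225 hPa = 22500 Pa, q̄ = 0.015 kg/kg → 0.015 × 22500 / 9.8 = 34.44 mm
Layer 790–620 hPa: Δp = 170 hPa = 17000 Pa, q̄ = 0.0082 kg/kg → 0.0082 × 17000 / 9.8 = 14.22 mm
Layer 620–350 hPa: Δp = 270 hPa = 27000 Pa, q̄ = 0.0034 kg/kg → 0.0034 × 27000 / 9.8 = 9.37 mm
PW = 34.44 + 14.22 + 9.37 = 58.03 ≈ 58.0 mm.

PW ≈ 58.0 mm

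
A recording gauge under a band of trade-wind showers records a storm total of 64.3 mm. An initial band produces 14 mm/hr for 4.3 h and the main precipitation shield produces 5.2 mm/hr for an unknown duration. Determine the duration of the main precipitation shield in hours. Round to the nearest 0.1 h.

Known phases: 14 × 4.3 = 60.2 mm.
Remaining depth = 64.3 − 60.2 = 4.1 mm.
Duration = 4.1 / 5.2 = 0.8 h.

duration ≈ 0.8 h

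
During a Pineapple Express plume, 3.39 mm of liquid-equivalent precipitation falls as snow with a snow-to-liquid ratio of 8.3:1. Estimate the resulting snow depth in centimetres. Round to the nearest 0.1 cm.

Snow depth = liquid × ratio = 3.39 mm × 8.3 = 28.137 mm = 2.8 cm.

snow depth ≈ 2.8 cm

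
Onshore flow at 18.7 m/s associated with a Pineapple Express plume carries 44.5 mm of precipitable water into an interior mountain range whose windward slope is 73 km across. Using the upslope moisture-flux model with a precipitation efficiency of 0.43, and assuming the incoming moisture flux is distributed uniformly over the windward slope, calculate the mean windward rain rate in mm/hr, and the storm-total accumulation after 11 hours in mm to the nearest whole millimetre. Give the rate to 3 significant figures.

R ≈ 17.6 mm/hr; total ≈ 194 mm

Incoming column moisture flux per unit ridge length: F = V × PW = 18.7 × 44.5 = 832.15 mm·m/s.
Spread over the 73 km slope with efficiency ε = 0.43: R = ε·F/W = 0.43 × 832.15 / 73000 m = 4.902e-03 mm/s.
R = 4.902e-03 × 3600 = 17.6 mm/hr.
Over 11 h: total = 17.6 × 11 = 193.6 ≈ 194 mm.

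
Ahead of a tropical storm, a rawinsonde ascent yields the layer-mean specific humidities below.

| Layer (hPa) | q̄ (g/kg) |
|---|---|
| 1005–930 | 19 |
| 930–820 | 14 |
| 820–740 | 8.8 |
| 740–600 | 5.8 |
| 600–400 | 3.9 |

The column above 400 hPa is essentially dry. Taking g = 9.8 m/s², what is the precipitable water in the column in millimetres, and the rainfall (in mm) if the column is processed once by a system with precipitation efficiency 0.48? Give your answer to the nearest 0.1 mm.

Precipitable water is the column-integrated vapour mass per unit area: PW = (1/g) Σ q̄ Δp, with q in kg/kg and Δp in Pa (1 kg/m² of water = 1 mm).
Layer 1005–930 hPa: Δp = 75 hPa = 7500 Pa, q̄ = 0.019 kg/kg → 0.019 × 7500 / 9.8 = 14.54 mm
Layer 930–820 hPa: Δp = 110 hPa = 11000 Pa, q̄ = 0.014 kg/kg → 0.014 × 11000 / 9.8 = 15.71 mm
Layer 820–740 hPa: Δp = 80 hPa = 8000 Pa, q̄ = 0.0088 kg/kg → 0.0088 × 8000 / 9.8 = 7.18 mm
Layer 740–600 hPa: Δp = 140 hPa = 14000 Pa, q̄ = 0.0058 kg/kg → 0.0058 × 14000 / 9.8 = 8.29 mm
Layer 600–400 hPa: Δp = 200 hPa = 20000 Pa, q̄ = 0.0039 kg/kg → 0.0039 × 20000 / 9.8 = 7.96 mm
PW = 14.54 + 15.71 + 7.18 + 8.29 + 7.96 = 53.68 ≈ 53.7 mm.
Rainfall = ε × PW = 0.48 × 53.7 = 25.8 mm.

PW ≈ 53.7 mm; rainfall ≈ 25.8 mm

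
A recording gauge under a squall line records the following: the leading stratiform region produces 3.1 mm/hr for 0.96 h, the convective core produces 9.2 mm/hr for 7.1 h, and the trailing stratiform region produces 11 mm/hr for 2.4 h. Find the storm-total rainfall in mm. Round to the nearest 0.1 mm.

total ≈ 94.7 mm

Total = Σ Rᵢ Δtᵢ = 3.1 × 0.96 + 9.2 × 7.1 + 11 × 2.4
      = 2.976 + 65.32 + 26.4 = 94.7 mm.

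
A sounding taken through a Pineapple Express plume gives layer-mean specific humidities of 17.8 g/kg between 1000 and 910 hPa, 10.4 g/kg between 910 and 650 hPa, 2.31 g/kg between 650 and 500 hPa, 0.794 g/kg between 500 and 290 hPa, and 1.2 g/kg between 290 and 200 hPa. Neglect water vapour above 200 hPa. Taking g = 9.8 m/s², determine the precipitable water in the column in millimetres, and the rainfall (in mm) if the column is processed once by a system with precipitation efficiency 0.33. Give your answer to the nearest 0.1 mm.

Precipitable water is the column-integrated vapour mass per unit area: PW = (1/g) Σ q̄ Δp, with q in kg/kg and Δp in Pa (1 kg/m² of water = 1 mm).
Layer 1000–910 hPa: Δp = 90 hPa = 9000 Pa, q̄ = 0.0178 kg/kg → 0.0178 × 9000 / 9.8 = 16.35 mm
Layer 910–650 hPa: Δp = 260 hPa = 26000 Pa, q̄ = 0.0104 kg/kg → 0.0104 × 26000 / 9.8 = 27.59 mm
Layer 650–500 hPa: Δp = 150 hPa = 15000 Pa, q̄ = 0.00231 kg/kg → 0.00231 × 15000 / 9.8 = 3.54 mm
Layer 500–290 hPa: Δp = 210 hPa = 21000 Pa, q̄ = 0.000794 kg/kg → 0.000794 × 21000 / 9.8 = 1.70 mm
Layer 290–200 hPa: Δp = 90 hPa = 9000 Pa, q̄ = 0.0012 kg/kg → 0.0012 × 9000 / 9.8 = 1.10 mm
PW = 16.35 + 27.59 + 3.54 + 1.70 + 1.10 = 50.28 ≈ 50.3 mm.
Rainfall = ε × PW = 0.33 × 50.3 = 16.6 mm.

PW ≈ 50.3 mm; rainfall ≈ 16.6 mm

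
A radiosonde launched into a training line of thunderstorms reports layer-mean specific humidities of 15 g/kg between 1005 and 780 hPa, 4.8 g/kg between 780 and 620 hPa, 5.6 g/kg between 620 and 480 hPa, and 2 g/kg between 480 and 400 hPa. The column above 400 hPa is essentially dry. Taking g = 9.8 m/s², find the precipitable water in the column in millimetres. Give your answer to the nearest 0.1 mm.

PW ≈ 51.9 mm

Precipitable water is the column-integrated vapour mass per unit area: PW = (1/g) Σ q̄ Δp, with q in kg/kg and Δp in Pa (1 kg/m² of water = 1 mm).
Layer 1005–780 hPa: Δp = 225 hPa = 22500 Pa, q̄ = 0.015 kg/kg → 0.015 × 22500 / 9.8 = 34.44 mm
Layer 780–620 hPa: Δp = 160 hPa = 16000 Pa, q̄ = 0.0048 kg/kg → 0.0048 × 16000 / 9.8 = 7.84 mm
Layer 620–480 hPa: Δp = 140 hPa = 14000 Pa, q̄ = 0.0056 kg/kg → 0.0056 × 14000 / 9.8 = 8.00 mm
Layer 480–400 hPa: Δp = 80 hPa = 8000 Pa, q̄ = 0.002 kg/kg → 0.002 × 8000 / 9.8 = 1.63 mm
PW = 34.44 + 7.84 + 8.00 + 1.63 = 51.91 ≈ 51.9 mm.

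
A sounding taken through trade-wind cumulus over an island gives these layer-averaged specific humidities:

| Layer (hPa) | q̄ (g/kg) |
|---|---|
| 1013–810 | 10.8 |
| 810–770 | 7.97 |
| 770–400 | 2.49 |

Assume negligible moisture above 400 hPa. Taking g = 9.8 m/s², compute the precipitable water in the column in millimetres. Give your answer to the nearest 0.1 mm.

PW ≈ 35.0 mm

Precipitable water is the column-integrated vapour mass per unit area: PW = (1/g) Σ q̄ Δp, with q in kg/kg and Δp in Pa (1 kg/m² of water = 1 mm).
Layer 1013–810 hPa: Δp = 203 hPa = 20300 Pa, q̄ = 0.0108 kg/kg → 0.0108 × 20300 / 9.8 = 22.37 mm
Layer 810–770 hPa: Δp = 40 hPa = 4000 Pa, q̄ = 0.00797 kg/kg → 0.00797 × 4000 / 9.8 = 3.25 mm
Layer 770–400 hPa: Δp = 370 hPa = 37000 Pa, q̄ = 0.00249 kg/kg → 0.00249 × 37000 / 9.8 = 9.40 mm
PW = 22.37 + 3.25 + 9.40 = 35.02 ≈ 35.0 mm.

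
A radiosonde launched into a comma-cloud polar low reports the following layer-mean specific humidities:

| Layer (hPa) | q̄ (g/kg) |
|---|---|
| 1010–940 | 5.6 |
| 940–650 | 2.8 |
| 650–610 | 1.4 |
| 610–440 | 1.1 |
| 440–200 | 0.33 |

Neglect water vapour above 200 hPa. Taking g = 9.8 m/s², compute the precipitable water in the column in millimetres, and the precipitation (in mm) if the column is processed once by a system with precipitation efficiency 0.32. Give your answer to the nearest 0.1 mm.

Precipitable water is the column-integrated vapour mass per unit area: PW = (1/g) Σ q̄ Δp, with q in kg/kg and Δp in Pa (1 kg/m² of water = 1 mm).
Layer 1010–940 hPa: Δp = 70 hPa = 7000 Pa, q̄ = 0.0056 kg/kg → 0.0056 × 7000 / 9.8 = 4.00 mm
Layer 940–650 hPa: Δp = 290 hPa = 29000 Pa, q̄ = 0.0028 kg/kg → 0.0028 × 29000 / 9.8 = 8.29 mm
Layer 650–610 hPa: Δp = 40 hPa = 4000 Pa, q̄ = 0.0014 kg/kg → 0.0014 × 4000 / 9.8 = 0.57 mm
Layer 610–440 hPa: Δp = 170 hPa = 17000 Pa, q̄ = 0.0011 kg/kg → 0.0011 × 17000 / 9.8 = 1.91 mm
Layer 440–200 hPa: Δp = 240 hPa = 24000 Pa, q̄ = 0.00033 kg/kg → 0.00033 × 24000 / 9.8 = 0.81 mm
PW = 4.00 + 8.29 + 0.57 + 1.91 + 0.81 = 15.58 ≈ 15.6 mm.
Precipitation = ε × PW = 0.32 × 15.6 = 5.0 mm.

PW ≈ 15.6 mm; precipitation ≈ 5.0 mm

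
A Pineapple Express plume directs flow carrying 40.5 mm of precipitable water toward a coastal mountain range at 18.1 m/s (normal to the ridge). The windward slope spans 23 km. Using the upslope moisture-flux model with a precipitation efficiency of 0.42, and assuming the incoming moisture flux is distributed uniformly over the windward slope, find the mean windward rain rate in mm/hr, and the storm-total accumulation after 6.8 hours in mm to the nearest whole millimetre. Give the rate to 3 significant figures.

Incoming column moisture flux per unit ridge length: F = V × PW = 18.1 × 40.5 = 733.05 mm·m/s.
Spread over the 23 km slope with efficiency ε = 0.42: R = ε·F/W = 0.42 × 733.05 / 23000 m = 1.339e-02 mm/s.
R = 1.339e-02 × 3600 = 48.2 mm/hr.
Over 6.8 h: total = 48.2 × 6.8 = 327.76 ≈ 328 mm.

R ≈ 48.2 mm/hr; total ≈ 328 mm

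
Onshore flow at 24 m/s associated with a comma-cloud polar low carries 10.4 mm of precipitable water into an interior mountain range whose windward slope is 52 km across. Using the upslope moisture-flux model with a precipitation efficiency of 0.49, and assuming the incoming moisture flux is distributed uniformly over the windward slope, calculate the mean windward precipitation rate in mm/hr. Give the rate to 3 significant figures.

Incoming column moisture flux per unit ridge length: F = V × PW = 24 × 10.4 = 249.6 mm·m/s.
Spread over the 52 km slope with efficiency ε = 0.49: R = ε·F/W = 0.49 × 249.6 / 52000 m = 2.352e-03 mm/s.
R = 2.352e-03 × 3600 = 8.47 mm/hr.

R ≈ 8.47 mm/hr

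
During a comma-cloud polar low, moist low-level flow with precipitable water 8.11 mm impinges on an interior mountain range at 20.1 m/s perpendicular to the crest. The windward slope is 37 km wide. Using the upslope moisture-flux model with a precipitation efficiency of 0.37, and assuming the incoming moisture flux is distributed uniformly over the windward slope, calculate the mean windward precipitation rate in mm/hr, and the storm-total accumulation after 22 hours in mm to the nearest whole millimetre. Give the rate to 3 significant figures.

R ≈ 5.87 mm/hr; total ≈ 129 mm

Incoming column moisture flux per unit ridge length: F = V × PW = 20.1 × 8.11 = 163.011 mm·m/s.
Spread over the 37 km slope with efficiency ε = 0.37: R = ε·F/W = 0.37 × 163.011 / 37000 m = 1.630e-03 mm/s.
R = 1.630e-03 × 3600 = 5.87 mm/hr.
Over 22 h: total = 5.87 × 22 = 129.14 ≈ 129 mm.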